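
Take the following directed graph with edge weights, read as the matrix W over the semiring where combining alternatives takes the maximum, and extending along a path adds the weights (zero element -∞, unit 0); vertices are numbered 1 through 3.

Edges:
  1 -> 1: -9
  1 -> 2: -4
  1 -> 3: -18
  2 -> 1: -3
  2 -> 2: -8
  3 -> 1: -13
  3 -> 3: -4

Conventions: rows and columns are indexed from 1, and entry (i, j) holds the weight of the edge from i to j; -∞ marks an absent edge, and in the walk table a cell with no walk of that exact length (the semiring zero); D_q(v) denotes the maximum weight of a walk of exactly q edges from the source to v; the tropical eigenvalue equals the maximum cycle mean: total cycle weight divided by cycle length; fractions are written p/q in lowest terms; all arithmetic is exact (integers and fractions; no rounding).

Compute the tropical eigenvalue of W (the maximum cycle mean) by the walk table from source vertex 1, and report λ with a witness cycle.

q=0: [0, -∞, -∞]
q=1: [-9, -4, -18]
q=2: [-7, -12, -22]
q=3: [-15, -11, -25]
Optimal cycle mean attained by: cycle 1->2->1, total (-4) + (-3), length 2.
Answer: λ = -7/2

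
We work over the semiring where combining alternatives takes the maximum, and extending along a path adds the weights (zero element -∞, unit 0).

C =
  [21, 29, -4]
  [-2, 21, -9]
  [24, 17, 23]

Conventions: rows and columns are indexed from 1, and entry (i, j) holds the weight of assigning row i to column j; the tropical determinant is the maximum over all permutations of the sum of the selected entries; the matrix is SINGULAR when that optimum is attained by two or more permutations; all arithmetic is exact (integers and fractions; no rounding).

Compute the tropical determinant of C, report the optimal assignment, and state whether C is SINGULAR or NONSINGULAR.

σ = (1, 2, 3): 21 + 21 + 23 = 65
σ = (1, 3, 2): 21 + (-9) + 17 = 29
σ = (2, 1, 3): 29 + (-2) + 23 = 50
σ = (2, 3, 1): 29 + (-9) + 24 = 44
σ = (3, 1, 2): (-4) + (-2) + 17 = 11
σ = (3, 2, 1): (-4) + 21 + 24 = 41
Optimal value attained by: σ = (1, 2, 3).
Answer: det⊕(C) = 65; verdict: NONSINGULAR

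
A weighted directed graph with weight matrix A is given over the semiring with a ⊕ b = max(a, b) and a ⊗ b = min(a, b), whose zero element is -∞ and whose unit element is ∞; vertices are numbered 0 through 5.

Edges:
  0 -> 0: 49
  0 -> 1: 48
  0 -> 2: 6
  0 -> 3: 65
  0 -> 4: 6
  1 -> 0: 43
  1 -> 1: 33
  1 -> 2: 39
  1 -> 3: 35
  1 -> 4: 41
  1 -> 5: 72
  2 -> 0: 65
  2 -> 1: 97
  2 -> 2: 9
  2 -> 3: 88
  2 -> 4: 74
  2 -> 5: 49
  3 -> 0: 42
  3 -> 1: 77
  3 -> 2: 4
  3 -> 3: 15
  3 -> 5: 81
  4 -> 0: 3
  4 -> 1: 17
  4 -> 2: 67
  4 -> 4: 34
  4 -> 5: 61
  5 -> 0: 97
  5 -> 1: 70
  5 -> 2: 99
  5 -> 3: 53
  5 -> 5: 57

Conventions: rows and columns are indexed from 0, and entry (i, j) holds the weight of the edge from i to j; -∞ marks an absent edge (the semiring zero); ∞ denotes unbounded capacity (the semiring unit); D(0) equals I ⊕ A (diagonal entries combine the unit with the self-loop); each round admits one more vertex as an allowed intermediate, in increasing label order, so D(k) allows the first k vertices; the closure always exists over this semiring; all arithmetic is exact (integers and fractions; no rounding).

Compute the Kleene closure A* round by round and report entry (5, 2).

D(0):
  [∞, 48, 6, 65, 6, -∞]
  [43, ∞, 39, 35, 41, 72]
  [65, 97, ∞, 88, 74, 49]
  [42, 77, 4, ∞, -∞, 81]
  [3, 17, 67, -∞, ∞, 61]
  [97, 70, 99, 53, -∞, ∞]
D(1):
  [∞, 48, 6, 65, 6, -∞]
  [43, ∞, 39, 43, 41, 72]
  [65, 97, ∞, 88, 74, 49]
  [42, 77, 6, ∞, 6, 81]
  [3, 17, 67, 3, ∞, 61]
  [97, 70, 99, 65, 6, ∞]
D(2):
  [∞, 48, 39, 65, 41, 48]
  [43, ∞, 39, 43, 41, 72]
  [65, 97, ∞, 88, 74, 72]
  [43, 77, 39, ∞, 41, 81]
  [17, 17, 67, 17, ∞, 61]
  [97, 70, 99, 65, 41, ∞]
D(3):
  [∞, 48, 39, 65, 41, 48]
  [43, ∞, 39, 43, 41, 72]
  [65, 97, ∞, 88, 74, 72]
  [43, 77, 39, ∞, 41, 81]
  [65, 67, 67, 67, ∞, 67]
  [97, 97, 99, 88, 74, ∞]
D(4):
  [∞, 65, 39, 65, 41, 65]
  [43, ∞, 39, 43, 41, 72]
  [65, 97, ∞, 88, 74, 81]
  [43, 77, 39, ∞, 41, 81]
  [65, 67, 67, 67, ∞, 67]
  [97, 97, 99, 88, 74, ∞]
D(5):
  [∞, 65, 41, 65, 41, 65]
  [43, ∞, 41, 43, 41, 72]
  [65, 97, ∞, 88, 74, 81]
  [43, 77, 41, ∞, 41, 81]
  [65, 67, 67, 67, ∞, 67]
  [97, 97, 99, 88, 74, ∞]
D(6):
  [∞, 65, 65, 65, 65, 65]
  [72, ∞, 72, 72, 72, 72]
  [81, 97, ∞, 88, 74, 81]
  [81, 81, 81, ∞, 74, 81]
  [67, 67, 67, 67, ∞, 67]
  [97, 97, 99, 88, 74, ∞]
Answer: A*[5][2] = 99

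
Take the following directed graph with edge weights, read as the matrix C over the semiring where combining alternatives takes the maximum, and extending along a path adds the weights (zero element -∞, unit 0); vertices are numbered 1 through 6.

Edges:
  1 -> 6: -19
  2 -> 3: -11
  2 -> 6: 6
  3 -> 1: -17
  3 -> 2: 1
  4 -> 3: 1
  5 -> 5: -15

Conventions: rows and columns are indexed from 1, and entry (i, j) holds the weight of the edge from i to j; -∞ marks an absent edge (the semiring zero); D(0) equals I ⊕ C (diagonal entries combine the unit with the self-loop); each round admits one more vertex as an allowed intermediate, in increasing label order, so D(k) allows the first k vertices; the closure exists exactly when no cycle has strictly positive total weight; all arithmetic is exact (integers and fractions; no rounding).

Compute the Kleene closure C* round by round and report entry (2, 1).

D(0):
  [0, -∞, -∞, -∞, -∞, -19]
  [-∞, 0, -11, -∞, -∞, 6]
  [-17, 1, 0, -∞, -∞, -∞]
  [-∞, -∞, 1, 0, -∞, -∞]
  [-∞, -∞, -∞, -∞, 0, -∞]
  [-∞, -∞, -∞, -∞, -∞, 0]
D(1):
  [0, -∞, -∞, -∞, -∞, -19]
  [-∞, 0, -11, -∞, -∞, 6]
  [-17, 1, 0, -∞, -∞, -36]
  [-∞, -∞, 1, 0, -∞, -∞]
  [-∞, -∞, -∞, -∞, 0, -∞]
  [-∞, -∞, -∞, -∞, -∞, 0]
D(2):
  [0, -∞, -∞, -∞, -∞, -19]
  [-∞, 0, -11, -∞, -∞, 6]
  [-17, 1, 0, -∞, -∞, 7]
  [-∞, -∞, 1, 0, -∞, -∞]
  [-∞, -∞, -∞, -∞, 0, -∞]
  [-∞, -∞, -∞, -∞, -∞, 0]
D(3):
  [0, -∞, -∞, -∞, -∞, -19]
  [-28, 0, -11, -∞, -∞, 6]
  [-17, 1, 0, -∞, -∞, 7]
  [-16, 2, 1, 0, -∞, 8]
  [-∞, -∞, -∞, -∞, 0, -∞]
  [-∞, -∞, -∞, -∞, -∞, 0]
D(4):
  [0, -∞, -∞, -∞, -∞, -19]
  [-28, 0, -11, -∞, -∞, 6]
  [-17, 1, 0, -∞, -∞, 7]
  [-16, 2, 1, 0, -∞, 8]
  [-∞, -∞, -∞, -∞, 0, -∞]
  [-∞, -∞, -∞, -∞, -∞, 0]
D(5):
  [0, -∞, -∞, -∞, -∞, -19]
  [-28, 0, -11, -∞, -∞, 6]
  [-17, 1, 0, -∞, -∞, 7]
  [-16, 2, 1, 0, -∞, 8]
  [-∞, -∞, -∞, -∞, 0, -∞]
  [-∞, -∞, -∞, -∞, -∞, 0]
D(6):
  [0, -∞, -∞, -∞, -∞, -19]
  [-28, 0, -11, -∞, -∞, 6]
  [-17, 1, 0, -∞, -∞, 7]
  [-16, 2, 1, 0, -∞, 8]
  [-∞, -∞, -∞, -∞, 0, -∞]
  [-∞, -∞, -∞, -∞, -∞, 0]
Answer: C*[2][1] = -28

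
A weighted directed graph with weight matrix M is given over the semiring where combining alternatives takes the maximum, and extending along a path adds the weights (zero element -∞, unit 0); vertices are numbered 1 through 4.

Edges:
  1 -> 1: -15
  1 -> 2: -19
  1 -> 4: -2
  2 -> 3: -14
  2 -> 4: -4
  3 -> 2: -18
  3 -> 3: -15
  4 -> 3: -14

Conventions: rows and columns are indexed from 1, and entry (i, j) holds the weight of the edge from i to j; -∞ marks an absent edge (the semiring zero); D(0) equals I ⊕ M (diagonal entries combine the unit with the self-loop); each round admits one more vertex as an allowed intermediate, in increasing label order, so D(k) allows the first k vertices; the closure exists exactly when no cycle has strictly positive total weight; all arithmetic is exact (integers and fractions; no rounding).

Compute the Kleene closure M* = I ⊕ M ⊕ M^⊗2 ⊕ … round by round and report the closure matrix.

D(0):
  [0, -19, -∞, -2]
  [-∞, 0, -14, -4]
  [-∞, -18, 0, -∞]
  [-∞, -∞, -14, 0]
D(1):
  [0, -19, -∞, -2]
  [-∞, 0, -14, -4]
  [-∞, -18, 0, -∞]
  [-∞, -∞, -14, 0]
D(2):
  [0, -19, -33, -2]
  [-∞, 0, -14, -4]
  [-∞, -18, 0, -22]
  [-∞, -∞, -14, 0]
D(3):
  [0, -19, -33, -2]
  [-∞, 0, -14, -4]
  [-∞, -18, 0, -22]
  [-∞, -32, -14, 0]
D(4):
  [0, -19, -16, -2]
  [-∞, 0, -14, -4]
  [-∞, -18, 0, -22]
  [-∞, -32, -14, 0]
Answer: M* = [[0, -19, -16, -2], [-∞, 0, -14, -4], [-∞, -18, 0, -22], [-∞, -32, -14, 0]]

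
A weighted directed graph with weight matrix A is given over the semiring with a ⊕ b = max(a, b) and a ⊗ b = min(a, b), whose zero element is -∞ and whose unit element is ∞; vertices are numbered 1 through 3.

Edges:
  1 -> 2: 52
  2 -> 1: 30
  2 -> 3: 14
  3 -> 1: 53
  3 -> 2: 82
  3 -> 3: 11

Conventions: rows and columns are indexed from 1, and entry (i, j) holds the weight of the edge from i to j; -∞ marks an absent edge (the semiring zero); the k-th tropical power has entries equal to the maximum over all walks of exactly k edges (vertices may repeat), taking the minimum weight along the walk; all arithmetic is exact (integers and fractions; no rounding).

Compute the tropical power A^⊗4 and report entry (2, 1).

A^⊗2:
  [30, -∞, 14]
  [14, 30, 11]
  [30, 52, 14]
A^⊗3:
  [14, 30, 11]
  [30, 14, 14]
  [30, 30, 14]
A^⊗4:
  [30, 14, 14]
  [14, 30, 14]
  [30, 30, 14]
Key observation: the optimum is the walk 2->1->2->3->1, with weight 30 min 52 min 14 min 53 = 14.
Optimal value attained by: walk 2->1->2->3->1.
Answer: (A^⊗4)[2][1] = 14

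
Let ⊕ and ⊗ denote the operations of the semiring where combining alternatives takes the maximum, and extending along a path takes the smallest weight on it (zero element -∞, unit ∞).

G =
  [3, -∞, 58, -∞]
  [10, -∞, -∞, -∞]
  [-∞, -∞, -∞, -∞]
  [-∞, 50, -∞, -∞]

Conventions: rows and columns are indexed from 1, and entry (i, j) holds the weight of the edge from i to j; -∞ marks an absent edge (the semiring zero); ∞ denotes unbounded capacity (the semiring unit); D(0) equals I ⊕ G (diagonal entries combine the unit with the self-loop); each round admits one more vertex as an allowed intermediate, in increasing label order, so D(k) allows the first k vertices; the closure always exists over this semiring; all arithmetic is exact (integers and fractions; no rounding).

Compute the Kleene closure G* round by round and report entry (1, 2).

D(0):
  [∞, -∞, 58, -∞]
  [10, ∞, -∞, -∞]
  [-∞, -∞, ∞, -∞]
  [-∞, 50, -∞, ∞]
D(1):
  [∞, -∞, 58, -∞]
  [10, ∞, 10, -∞]
  [-∞, -∞, ∞, -∞]
  [-∞, 50, -∞, ∞]
D(2):
  [∞, -∞, 58, -∞]
  [10, ∞, 10, -∞]
  [-∞, -∞, ∞, -∞]
  [10, 50, 10, ∞]
D(3):
  [∞, -∞, 58, -∞]
  [10, ∞, 10, -∞]
  [-∞, -∞, ∞, -∞]
  [10, 50, 10, ∞]
D(4):
  [∞, -∞, 58, -∞]
  [10, ∞, 10, -∞]
  [-∞, -∞, ∞, -∞]
  [10, 50, 10, ∞]
Answer: G*[1][2] = -∞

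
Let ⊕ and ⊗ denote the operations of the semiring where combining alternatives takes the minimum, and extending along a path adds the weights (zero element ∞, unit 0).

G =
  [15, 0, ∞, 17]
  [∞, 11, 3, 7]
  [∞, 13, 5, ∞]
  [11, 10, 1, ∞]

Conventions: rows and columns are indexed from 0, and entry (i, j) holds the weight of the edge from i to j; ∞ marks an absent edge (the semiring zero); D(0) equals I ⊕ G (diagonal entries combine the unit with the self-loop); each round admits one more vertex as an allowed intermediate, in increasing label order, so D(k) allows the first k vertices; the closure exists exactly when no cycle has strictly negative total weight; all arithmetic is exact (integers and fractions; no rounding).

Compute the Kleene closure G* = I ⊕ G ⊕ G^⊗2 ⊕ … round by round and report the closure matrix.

D(0):
  [0, 0, ∞, 17]
  [∞, 0, 3, 7]
  [∞, 13, 0, ∞]
  [11, 10, 1, 0]
D(1):
  [0, 0, ∞, 17]
  [∞, 0, 3, 7]
  [∞, 13, 0, ∞]
  [11, 10, 1, 0]
D(2):
  [0, 0, 3, 7]
  [∞, 0, 3, 7]
  [∞, 13, 0, 20]
  [11, 10, 1, 0]
D(3):
  [0, 0, 3, 7]
  [∞, 0, 3, 7]
  [∞, 13, 0, 20]
  [11, 10, 1, 0]
D(4):
  [0, 0, 3, 7]
  [18, 0, 3, 7]
  [31, 13, 0, 20]
  [11, 10, 1, 0]
Answer: G* = [[0, 0, 3, 7], [18, 0, 3, 7], [31, 13, 0, 20], [11, 10, 1, 0]]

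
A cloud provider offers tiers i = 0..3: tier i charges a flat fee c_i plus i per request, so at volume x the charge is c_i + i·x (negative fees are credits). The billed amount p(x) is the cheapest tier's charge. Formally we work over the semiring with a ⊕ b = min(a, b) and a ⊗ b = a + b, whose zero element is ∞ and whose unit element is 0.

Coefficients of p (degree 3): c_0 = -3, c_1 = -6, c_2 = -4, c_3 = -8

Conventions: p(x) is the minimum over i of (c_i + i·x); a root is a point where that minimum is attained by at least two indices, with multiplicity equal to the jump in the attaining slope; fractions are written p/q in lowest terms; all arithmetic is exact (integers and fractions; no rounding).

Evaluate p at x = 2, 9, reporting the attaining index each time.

p(2) = min(-3+0·2=-3, -6+1·2=-4, -4+2·2=0, -8+3·2=-2) = -4 (attained by i=1)
p(9) = min(-3+0·9=-3, -6+1·9=3, -4+2·9=14, -8+3·9=19) = -3 (attained by i=0)
Answer: p(2) = -4; p(9) = -3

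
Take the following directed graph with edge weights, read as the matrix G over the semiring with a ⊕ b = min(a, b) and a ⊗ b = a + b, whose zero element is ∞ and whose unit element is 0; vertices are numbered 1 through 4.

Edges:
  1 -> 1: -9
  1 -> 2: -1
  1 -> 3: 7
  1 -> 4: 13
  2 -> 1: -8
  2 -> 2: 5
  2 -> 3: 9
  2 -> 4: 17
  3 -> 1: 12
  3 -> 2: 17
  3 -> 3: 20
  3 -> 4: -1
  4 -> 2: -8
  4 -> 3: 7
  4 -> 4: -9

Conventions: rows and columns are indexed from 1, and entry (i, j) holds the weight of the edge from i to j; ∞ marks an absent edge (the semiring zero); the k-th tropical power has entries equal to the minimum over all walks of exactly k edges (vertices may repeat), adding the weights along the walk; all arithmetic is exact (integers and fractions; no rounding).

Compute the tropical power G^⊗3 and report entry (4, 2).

G^⊗2:
  [-18, -10, -2, 4]
  [-17, -9, -1, 5]
  [3, -9, 6, -10]
  [-16, -17, -2, -18]
G^⊗3:
  [-27, -19, -11, -5]
  [-26, -18, -10, -4]
  [-17, -18, -3, -19]
  [-25, -26, -11, -27]
Key observation: the optimum is the walk 4->4->4->2, with weight (-9) + (-9) + (-8) = -26.
Optimal value attained by: walk 4->4->4->2.
Answer: (G^⊗3)[4][2] = -26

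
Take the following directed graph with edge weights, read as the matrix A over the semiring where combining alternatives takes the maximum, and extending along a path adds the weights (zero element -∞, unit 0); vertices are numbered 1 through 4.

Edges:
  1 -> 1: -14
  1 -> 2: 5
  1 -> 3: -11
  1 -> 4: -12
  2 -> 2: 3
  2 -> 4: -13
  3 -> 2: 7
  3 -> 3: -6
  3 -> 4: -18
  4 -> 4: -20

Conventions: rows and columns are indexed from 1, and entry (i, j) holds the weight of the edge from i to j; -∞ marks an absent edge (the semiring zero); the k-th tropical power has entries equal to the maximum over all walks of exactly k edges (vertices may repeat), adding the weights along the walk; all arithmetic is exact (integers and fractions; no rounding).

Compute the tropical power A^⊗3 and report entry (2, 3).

A^⊗2:
  [-28, 8, -17, -8]
  [-∞, 6, -∞, -10]
  [-∞, 10, -12, -6]
  [-∞, -∞, -∞, -40]
A^⊗3:
  [-42, 11, -23, -5]
  [-∞, 9, -∞, -7]
  [-∞, 13, -18, -3]
  [-∞, -∞, -∞, -60]
Key observation: no walk of exactly 3 edges connects these vertices, so the entry is the semiring zero.
Answer: (A^⊗3)[2][3] = -∞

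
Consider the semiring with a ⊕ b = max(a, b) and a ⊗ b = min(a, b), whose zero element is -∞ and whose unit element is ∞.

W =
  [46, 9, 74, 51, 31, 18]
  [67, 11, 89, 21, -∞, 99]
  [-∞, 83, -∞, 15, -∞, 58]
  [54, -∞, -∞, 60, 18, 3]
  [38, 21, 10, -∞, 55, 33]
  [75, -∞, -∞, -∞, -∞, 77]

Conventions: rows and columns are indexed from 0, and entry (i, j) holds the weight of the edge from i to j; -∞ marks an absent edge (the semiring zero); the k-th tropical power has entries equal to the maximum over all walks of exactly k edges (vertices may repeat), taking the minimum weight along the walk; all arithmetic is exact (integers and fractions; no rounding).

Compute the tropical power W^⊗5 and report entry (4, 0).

W^⊗2:
  [51, 74, 46, 51, 31, 58]
  [75, 83, 67, 51, 31, 77]
  [67, 11, 83, 21, 15, 83]
  [54, 18, 54, 60, 31, 18]
  [38, 21, 38, 38, 55, 33]
  [75, 9, 74, 51, 31, 77]
W^⊗3:
  [67, 46, 74, 51, 31, 74]
  [75, 67, 83, 51, 31, 83]
  [75, 83, 67, 51, 31, 77]
  [54, 54, 54, 60, 31, 54]
  [38, 38, 38, 38, 55, 38]
  [75, 74, 74, 51, 31, 77]
W^⊗4:
  [74, 74, 67, 51, 31, 74]
  [75, 83, 74, 51, 31, 77]
  [75, 67, 83, 51, 31, 83]
  [54, 54, 54, 60, 31, 54]
  [38, 38, 38, 38, 55, 38]
  [75, 74, 74, 51, 31, 77]
W^⊗5:
  [74, 67, 74, 51, 31, 74]
  [75, 74, 83, 51, 31, 83]
  [75, 83, 74, 51, 31, 77]
  [54, 54, 54, 60, 31, 54]
  [38, 38, 38, 38, 55, 38]
  [75, 74, 74, 51, 31, 77]
Key observation: the optimum is the walk 4->0->2->1->5->0, with weight 38 min 74 min 83 min 99 min 75 = 38.
Optimal value attained by: walk 4->0->2->1->5->0.
Answer: (W^⊗5)[4][0] = 38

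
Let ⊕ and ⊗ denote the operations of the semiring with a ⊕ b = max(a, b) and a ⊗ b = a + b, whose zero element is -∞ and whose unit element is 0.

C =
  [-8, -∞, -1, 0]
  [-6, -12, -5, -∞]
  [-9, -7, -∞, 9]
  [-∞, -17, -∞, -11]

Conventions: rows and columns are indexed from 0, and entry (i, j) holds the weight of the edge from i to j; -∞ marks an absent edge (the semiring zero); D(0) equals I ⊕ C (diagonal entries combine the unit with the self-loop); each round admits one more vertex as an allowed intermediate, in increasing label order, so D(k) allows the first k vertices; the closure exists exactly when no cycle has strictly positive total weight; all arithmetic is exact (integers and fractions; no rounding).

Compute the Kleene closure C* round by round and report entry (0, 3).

D(0):
  [0, -∞, -1, 0]
  [-6, 0, -5, -∞]
  [-9, -7, 0, 9]
  [-∞, -17, -∞, 0]
D(1):
  [0, -∞, -1, 0]
  [-6, 0, -5, -6]
  [-9, -7, 0, 9]
  [-∞, -17, -∞, 0]
D(2):
  [0, -∞, -1, 0]
  [-6, 0, -5, -6]
  [-9, -7, 0, 9]
  [-23, -17, -22, 0]
D(3):
  [0, -8, -1, 8]
  [-6, 0, -5, 4]
  [-9, -7, 0, 9]
  [-23, -17, -22, 0]
D(4):
  [0, -8, -1, 8]
  [-6, 0, -5, 4]
  [-9, -7, 0, 9]
  [-23, -17, -22, 0]
Answer: C*[0][3] = 8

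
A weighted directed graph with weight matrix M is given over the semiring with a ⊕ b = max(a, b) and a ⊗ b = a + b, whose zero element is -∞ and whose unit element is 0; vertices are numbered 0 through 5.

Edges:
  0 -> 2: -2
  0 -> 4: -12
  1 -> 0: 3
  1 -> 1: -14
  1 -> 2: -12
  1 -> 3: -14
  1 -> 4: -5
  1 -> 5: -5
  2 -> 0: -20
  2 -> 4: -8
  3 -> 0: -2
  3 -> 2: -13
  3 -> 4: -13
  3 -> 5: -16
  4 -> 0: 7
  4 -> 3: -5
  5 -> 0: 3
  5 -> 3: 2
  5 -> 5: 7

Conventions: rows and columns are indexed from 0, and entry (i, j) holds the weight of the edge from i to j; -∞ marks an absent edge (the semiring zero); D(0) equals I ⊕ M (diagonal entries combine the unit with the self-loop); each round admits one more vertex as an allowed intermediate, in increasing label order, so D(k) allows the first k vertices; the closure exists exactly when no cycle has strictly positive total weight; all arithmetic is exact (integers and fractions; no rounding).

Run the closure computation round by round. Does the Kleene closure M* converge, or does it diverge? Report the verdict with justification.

Detection: at round 0, diagonal entry (5, 5) turns strictly positive.
Key observation: the cycle 5->5 has total weight 7, which is strictly positive.
Answer: DIVERGES — positive cycle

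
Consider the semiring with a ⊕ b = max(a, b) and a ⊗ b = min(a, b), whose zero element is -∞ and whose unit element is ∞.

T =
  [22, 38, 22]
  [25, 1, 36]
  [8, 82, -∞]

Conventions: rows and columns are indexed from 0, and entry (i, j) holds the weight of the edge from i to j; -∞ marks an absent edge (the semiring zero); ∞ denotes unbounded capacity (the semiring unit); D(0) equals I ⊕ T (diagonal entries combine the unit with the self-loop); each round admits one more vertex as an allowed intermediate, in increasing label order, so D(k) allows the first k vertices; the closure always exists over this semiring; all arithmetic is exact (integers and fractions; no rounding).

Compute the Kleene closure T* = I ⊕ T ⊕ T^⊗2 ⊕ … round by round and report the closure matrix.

D(0):
  [∞, 38, 22]
  [25, ∞, 36]
  [8, 82, ∞]
D(1):
  [∞, 38, 22]
  [25, ∞, 36]
  [8, 82, ∞]
D(2):
  [∞, 38, 36]
  [25, ∞, 36]
  [25, 82, ∞]
D(3):
  [∞, 38, 36]
  [25, ∞, 36]
  [25, 82, ∞]
Answer: T* = [[∞, 38, 36], [25, ∞, 36], [25, 82, ∞]]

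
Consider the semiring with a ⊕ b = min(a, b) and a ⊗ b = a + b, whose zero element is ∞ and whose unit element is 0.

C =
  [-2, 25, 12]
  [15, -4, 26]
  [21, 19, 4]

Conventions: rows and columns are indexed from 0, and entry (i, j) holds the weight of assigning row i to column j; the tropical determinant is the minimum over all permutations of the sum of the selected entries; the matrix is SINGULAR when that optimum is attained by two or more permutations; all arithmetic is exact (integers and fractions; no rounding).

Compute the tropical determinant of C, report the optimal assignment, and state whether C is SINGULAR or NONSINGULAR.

σ = (0, 1, 2): (-2) + (-4) + 4 = -2
σ = (0, 2, 1): (-2) + 26 + 19 = 43
σ = (1, 0, 2): 25 + 15 + 4 = 44
σ = (1, 2, 0): 25 + 26 + 21 = 72
σ = (2, 0, 1): 12 + 15 + 19 = 46
σ = (2, 1, 0): 12 + (-4) + 21 = 29
Optimal value attained by: σ = (0, 1, 2).
Answer: det⊕(C) = -2; verdict: NONSINGULAR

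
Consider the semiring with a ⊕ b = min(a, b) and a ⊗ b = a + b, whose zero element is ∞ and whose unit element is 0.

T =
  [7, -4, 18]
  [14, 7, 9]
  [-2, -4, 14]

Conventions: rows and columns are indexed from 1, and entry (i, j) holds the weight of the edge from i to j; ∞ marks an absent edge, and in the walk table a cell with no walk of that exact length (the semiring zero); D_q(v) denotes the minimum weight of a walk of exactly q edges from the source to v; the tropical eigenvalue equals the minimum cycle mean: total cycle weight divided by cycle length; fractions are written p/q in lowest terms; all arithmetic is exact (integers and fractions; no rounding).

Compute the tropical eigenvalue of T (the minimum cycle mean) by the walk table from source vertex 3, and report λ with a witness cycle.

q=0: [∞, ∞, 0]
q=1: [-2, -4, 14]
q=2: [5, -6, 5]
q=3: [3, 1, 3]
Optimal cycle mean attained by: cycle 1->2->3->1, total (-4) + 9 + (-2), length 3.
Answer: λ = 1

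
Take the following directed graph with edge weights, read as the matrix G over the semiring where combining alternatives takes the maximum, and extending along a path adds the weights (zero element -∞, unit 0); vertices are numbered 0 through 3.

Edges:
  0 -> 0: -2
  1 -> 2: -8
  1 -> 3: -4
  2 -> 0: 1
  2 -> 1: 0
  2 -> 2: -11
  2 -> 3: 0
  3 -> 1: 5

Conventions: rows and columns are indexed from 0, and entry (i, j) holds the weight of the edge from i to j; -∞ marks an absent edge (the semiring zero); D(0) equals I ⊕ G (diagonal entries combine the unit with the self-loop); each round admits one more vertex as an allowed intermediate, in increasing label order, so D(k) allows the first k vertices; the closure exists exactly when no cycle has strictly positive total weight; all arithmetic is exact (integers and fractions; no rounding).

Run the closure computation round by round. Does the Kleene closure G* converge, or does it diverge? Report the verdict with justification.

D(0):
  [0, -∞, -∞, -∞]
  [-∞, 0, -8, -4]
  [1, 0, 0, 0]
  [-∞, 5, -∞, 0]
D(1):
  [0, -∞, -∞, -∞]
  [-∞, 0, -8, -4]
  [1, 0, 0, 0]
  [-∞, 5, -∞, 0]
Detection: at round 2, diagonal entry (3, 3) turns strictly positive.
Key observation: the cycle 3->1->3 has total weight 5 + (-4), which is strictly positive.
Answer: DIVERGES — positive cycle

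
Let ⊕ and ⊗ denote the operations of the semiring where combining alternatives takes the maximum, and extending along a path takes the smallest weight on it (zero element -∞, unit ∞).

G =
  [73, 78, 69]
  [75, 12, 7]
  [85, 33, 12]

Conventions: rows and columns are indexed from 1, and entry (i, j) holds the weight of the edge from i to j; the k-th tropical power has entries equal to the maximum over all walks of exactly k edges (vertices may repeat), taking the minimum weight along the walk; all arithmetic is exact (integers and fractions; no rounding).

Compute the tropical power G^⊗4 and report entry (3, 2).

G^⊗2:
  [75, 73, 69]
  [73, 75, 69]
  [73, 78, 69]
G^⊗3:
  [73, 75, 69]
  [75, 73, 69]
  [75, 73, 69]
G^⊗4:
  [75, 73, 69]
  [73, 75, 69]
  [73, 75, 69]
Key observation: the optimum is the walk 3->1->2->1->2, with weight 85 min 78 min 75 min 78 = 75.
Optimal value attained by: walk 3->1->2->1->2.
Answer: (G^⊗4)[3][2] = 75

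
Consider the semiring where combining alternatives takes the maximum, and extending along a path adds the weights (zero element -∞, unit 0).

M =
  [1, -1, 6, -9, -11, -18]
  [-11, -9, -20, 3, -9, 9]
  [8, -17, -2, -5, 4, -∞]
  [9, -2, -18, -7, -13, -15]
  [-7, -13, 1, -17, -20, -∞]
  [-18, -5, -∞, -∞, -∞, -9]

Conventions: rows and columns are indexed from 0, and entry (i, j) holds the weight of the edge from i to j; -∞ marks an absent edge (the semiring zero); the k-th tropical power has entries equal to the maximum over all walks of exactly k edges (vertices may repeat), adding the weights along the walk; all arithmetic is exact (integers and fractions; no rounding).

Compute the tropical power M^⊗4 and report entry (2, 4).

M^⊗2:
  [14, 0, 7, 2, 10, 8]
  [12, 4, -5, -4, -10, 0]
  [9, 7, 14, -1, 2, -8]
  [10, 8, 15, 1, -2, 7]
  [9, -8, -1, -4, 5, -4]
  [-16, -14, -12, -2, -14, 4]
M^⊗3:
  [15, 13, 20, 5, 11, 9]
  [13, 11, 18, 7, 1, 13]
  [22, 8, 15, 10, 18, 16]
  [23, 9, 16, 11, 19, 17]
  [10, 8, 15, 0, 3, 1]
  [7, -1, -10, -9, -8, -5]
M^⊗4:
  [28, 14, 21, 16, 24, 22]
  [26, 12, 19, 14, 22, 20]
  [23, 21, 28, 13, 19, 17]
  [24, 22, 29, 14, 20, 18]
  [23, 9, 16, 11, 19, 17]
  [8, 6, 13, 2, -4, 8]
Key observation: the optimum is the walk 2->0->0->2->4, with weight 8 + 1 + 6 + 4 = 19.
Optimal value attained by: walk 2->0->0->2->4.
Answer: (M^⊗4)[2][4] = 19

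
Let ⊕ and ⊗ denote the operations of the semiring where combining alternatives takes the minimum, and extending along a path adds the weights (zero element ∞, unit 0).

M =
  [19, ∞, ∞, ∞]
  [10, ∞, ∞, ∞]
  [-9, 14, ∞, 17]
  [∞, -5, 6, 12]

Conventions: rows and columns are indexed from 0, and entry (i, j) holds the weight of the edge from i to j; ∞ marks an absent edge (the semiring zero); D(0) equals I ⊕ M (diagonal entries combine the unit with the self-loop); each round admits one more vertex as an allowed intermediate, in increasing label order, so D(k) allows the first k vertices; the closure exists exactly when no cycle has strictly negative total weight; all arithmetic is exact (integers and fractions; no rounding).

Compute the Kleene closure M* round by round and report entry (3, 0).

D(0):
  [0, ∞, ∞, ∞]
  [10, 0, ∞, ∞]
  [-9, 14, 0, 17]
  [∞, -5, 6, 0]
D(1):
  [0, ∞, ∞, ∞]
  [10, 0, ∞, ∞]
  [-9, 14, 0, 17]
  [∞, -5, 6, 0]
D(2):
  [0, ∞, ∞, ∞]
  [10, 0, ∞, ∞]
  [-9, 14, 0, 17]
  [5, -5, 6, 0]
D(3):
  [0, ∞, ∞, ∞]
  [10, 0, ∞, ∞]
  [-9, 14, 0, 17]
  [-3, -5, 6, 0]
D(4):
  [0, ∞, ∞, ∞]
  [10, 0, ∞, ∞]
  [-9, 12, 0, 17]
  [-3, -5, 6, 0]
Answer: M*[3][0] = -3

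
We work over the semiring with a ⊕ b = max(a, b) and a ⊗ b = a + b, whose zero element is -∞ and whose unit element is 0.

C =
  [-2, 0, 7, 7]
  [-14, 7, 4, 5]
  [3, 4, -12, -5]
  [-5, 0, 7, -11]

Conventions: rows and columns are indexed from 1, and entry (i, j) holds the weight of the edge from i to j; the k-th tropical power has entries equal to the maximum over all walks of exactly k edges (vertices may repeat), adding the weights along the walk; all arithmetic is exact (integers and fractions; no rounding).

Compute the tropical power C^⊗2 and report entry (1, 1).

C^⊗2:
  [10, 11, 14, 5]
  [7, 14, 12, 12]
  [1, 11, 10, 10]
  [10, 11, 4, 5]
Key observation: the optimum is the walk 1->3->1, with weight 7 + 3 = 10.
Optimal value attained by: walk 1->3->1.
Answer: (C^⊗2)[1][1] = 10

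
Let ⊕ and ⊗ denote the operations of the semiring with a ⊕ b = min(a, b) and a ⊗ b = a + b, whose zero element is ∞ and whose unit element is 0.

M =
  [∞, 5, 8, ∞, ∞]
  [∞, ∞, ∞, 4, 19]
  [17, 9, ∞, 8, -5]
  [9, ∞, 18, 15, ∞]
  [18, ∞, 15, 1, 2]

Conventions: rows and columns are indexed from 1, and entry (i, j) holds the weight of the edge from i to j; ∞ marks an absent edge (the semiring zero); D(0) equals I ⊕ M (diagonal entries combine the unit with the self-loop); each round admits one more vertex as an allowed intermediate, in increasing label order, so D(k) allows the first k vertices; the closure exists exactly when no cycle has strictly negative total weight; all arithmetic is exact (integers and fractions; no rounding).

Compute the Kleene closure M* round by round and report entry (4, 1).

D(0):
  [0, 5, 8, ∞, ∞]
  [∞, 0, ∞, 4, 19]
  [17, 9, 0, 8, -5]
  [9, ∞, 18, 0, ∞]
  [18, ∞, 15, 1, 0]
D(1):
  [0, 5, 8, ∞, ∞]
  [∞, 0, ∞, 4, 19]
  [17, 9, 0, 8, -5]
  [9, 14, 17, 0, ∞]
  [18, 23, 15, 1, 0]
D(2):
  [0, 5, 8, 9, 24]
  [∞, 0, ∞, 4, 19]
  [17, 9, 0, 8, -5]
  [9, 14, 17, 0, 33]
  [18, 23, 15, 1, 0]
D(3):
  [0, 5, 8, 9, 3]
  [∞, 0, ∞, 4, 19]
  [17, 9, 0, 8, -5]
  [9, 14, 17, 0, 12]
  [18, 23, 15, 1, 0]
D(4):
  [0, 5, 8, 9, 3]
  [13, 0, 21, 4, 16]
  [17, 9, 0, 8, -5]
  [9, 14, 17, 0, 12]
  [10, 15, 15, 1, 0]
D(5):
  [0, 5, 8, 4, 3]
  [13, 0, 21, 4, 16]
  [5, 9, 0, -4, -5]
  [9, 14, 17, 0, 12]
  [10, 15, 15, 1, 0]
Answer: M*[4][1] = 9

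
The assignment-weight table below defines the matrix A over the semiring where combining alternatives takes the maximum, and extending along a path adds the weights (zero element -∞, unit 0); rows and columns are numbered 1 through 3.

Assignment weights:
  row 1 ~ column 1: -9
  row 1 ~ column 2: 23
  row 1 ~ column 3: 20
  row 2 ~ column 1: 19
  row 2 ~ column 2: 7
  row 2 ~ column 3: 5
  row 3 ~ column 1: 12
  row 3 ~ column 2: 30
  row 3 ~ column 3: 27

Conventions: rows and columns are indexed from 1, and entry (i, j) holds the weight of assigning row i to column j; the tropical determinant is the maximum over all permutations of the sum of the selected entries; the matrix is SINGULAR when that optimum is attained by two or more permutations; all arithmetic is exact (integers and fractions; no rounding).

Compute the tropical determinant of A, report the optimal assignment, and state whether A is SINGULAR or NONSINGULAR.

σ = (1, 2, 3): (-9) + 7 + 27 = 25
σ = (1, 3, 2): (-9) + 5 + 30 = 26
σ = (2, 1, 3): 23 + 19 + 27 = 69
σ = (2, 3, 1): 23 + 5 + 12 = 40
σ = (3, 1, 2): 20 + 19 + 30 = 69
σ = (3, 2, 1): 20 + 7 + 12 = 39
Optimal value attained by: σ = (2, 1, 3).
Answer: det⊕(A) = 69; verdict: SINGULAR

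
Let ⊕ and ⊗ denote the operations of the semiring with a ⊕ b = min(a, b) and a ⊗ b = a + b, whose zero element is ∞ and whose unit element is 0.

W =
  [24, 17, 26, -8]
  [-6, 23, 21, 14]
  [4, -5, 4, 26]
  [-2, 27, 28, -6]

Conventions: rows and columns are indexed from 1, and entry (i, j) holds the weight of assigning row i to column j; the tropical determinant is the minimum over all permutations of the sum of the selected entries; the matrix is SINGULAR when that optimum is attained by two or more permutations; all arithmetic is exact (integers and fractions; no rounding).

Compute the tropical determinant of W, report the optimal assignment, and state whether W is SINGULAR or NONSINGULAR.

σ = (1, 2, 3, 4): 24 + 23 + 4 + (-6) = 45
σ = (1, 2, 4, 3): 24 + 23 + 26 + 28 = 101
σ = (1, 3, 2, 4): 24 + 21 + (-5) + (-6) = 34
σ = (1, 3, 4, 2): 24 + 21 + 26 + 27 = 98
σ = (1, 4, 2, 3): 24 + 14 + (-5) + 28 = 61
σ = (1, 4, 3, 2): 24 + 14 + 4 + 27 = 69
σ = (2, 1, 3, 4): 17 + (-6) + 4 + (-6) = 9
σ = (2, 1, 4, 3): 17 + (-6) + 26 + 28 = 65
σ = (2, 3, 1, 4): 17 + 21 + 4 + (-6) = 36
σ = (2, 3, 4, 1): 17 + 21 + 26 + (-2) = 62
σ = (2, 4, 1, 3): 17 + 14 + 4 + 28 = 63
σ = (2, 4, 3, 1): 17 + 14 + 4 + (-2) = 33
σ = (3, 1, 2, 4): 26 + (-6) + (-5) + (-6) = 9
σ = (3, 1, 4, 2): 26 + (-6) + 26 + 27 = 73
σ = (3, 2, 1, 4): 26 + 23 + 4 + (-6) = 47
σ = (3, 2, 4, 1): 26 + 23 + 26 + (-2) = 73
σ = (3, 4, 1, 2): 26 + 14 + 4 + 27 = 71
σ = (3, 4, 2, 1): 26 + 14 + (-5) + (-2) = 33
σ = (4, 1, 2, 3): (-8) + (-6) + (-5) + 28 = 9
σ = (4, 1, 3, 2): (-8) + (-6) + 4 + 27 = 17
σ = (4, 2, 1, 3): (-8) + 23 + 4 + 28 = 47
σ = (4, 2, 3, 1): (-8) + 23 + 4 + (-2) = 17
σ = (4, 3, 1, 2): (-8) + 21 + 4 + 27 = 44
σ = (4, 3, 2, 1): (-8) + 21 + (-5) + (-2) = 6
Optimal value attained by: σ = (4, 3, 2, 1).
Answer: det⊕(W) = 6; verdict: NONSINGULAR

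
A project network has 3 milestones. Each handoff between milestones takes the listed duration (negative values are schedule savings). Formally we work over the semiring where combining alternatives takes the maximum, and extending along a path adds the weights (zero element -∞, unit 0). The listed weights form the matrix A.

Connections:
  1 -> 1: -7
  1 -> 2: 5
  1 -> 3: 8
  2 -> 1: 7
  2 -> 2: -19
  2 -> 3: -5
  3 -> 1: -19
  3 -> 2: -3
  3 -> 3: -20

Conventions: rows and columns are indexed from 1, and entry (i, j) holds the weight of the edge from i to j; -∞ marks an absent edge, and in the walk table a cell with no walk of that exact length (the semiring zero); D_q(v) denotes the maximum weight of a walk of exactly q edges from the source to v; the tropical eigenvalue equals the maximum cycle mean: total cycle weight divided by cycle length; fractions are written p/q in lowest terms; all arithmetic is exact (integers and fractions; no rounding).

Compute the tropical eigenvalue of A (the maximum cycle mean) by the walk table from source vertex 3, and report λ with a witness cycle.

q=0: [-∞, -∞, 0]
q=1: [-19, -3, -20]
q=2: [4, -14, -8]
q=3: [-3, 9, 12]
Optimal cycle mean attained by: cycle 1->2->1, total 5 + 7, length 2.
Answer: λ = 6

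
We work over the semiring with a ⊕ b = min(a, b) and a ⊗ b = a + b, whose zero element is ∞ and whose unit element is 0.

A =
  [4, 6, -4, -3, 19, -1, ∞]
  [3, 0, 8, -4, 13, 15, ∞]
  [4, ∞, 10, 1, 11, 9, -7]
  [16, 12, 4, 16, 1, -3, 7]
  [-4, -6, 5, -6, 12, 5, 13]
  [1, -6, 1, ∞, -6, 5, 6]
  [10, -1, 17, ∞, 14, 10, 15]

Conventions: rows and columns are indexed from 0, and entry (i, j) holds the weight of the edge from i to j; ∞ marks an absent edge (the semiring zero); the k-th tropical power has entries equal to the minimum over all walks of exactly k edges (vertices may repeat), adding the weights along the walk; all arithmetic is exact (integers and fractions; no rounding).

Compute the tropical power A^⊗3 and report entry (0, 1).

A^⊗2:
  [0, -7, 0, -3, -7, -6, -11]
  [3, 0, -1, -4, -3, -7, 1]
  [3, -8, 0, 1, 2, -2, 3]
  [-3, -9, -2, -5, -9, 2, -3]
  [-3, -6, -8, -10, -5, -9, -2]
  [-10, -12, -3, -12, -1, -1, -6]
  [2, -1, 6, -5, 4, 9, 10]
A^⊗3:
  [-11, -13, -5, -13, -12, -6, -7]
  [-7, -13, -6, -9, -13, -7, -8]
  [-5, -8, -1, -12, -8, -2, -7]
  [-13, -15, -7, -15, -4, -8, -9]
  [-9, -15, -8, -11, -15, -13, -15]
  [-9, -12, -14, -16, -11, -15, -10]
  [0, -2, -2, -5, -4, -8, -1]
Key observation: the optimum is the walk 0->5->4->1, with weight (-1) + (-6) + (-6) = -13.
Optimal value attained by: walk 0->5->4->1.
Answer: (A^⊗3)[0][1] = -13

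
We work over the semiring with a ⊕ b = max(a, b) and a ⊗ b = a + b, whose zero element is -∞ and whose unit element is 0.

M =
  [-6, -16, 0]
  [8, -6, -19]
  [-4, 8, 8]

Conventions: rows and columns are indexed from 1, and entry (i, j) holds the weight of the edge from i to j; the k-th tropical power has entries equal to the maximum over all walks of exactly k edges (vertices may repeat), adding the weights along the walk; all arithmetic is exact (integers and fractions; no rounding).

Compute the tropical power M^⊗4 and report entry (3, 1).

M^⊗2:
  [-4, 8, 8]
  [2, -8, 8]
  [16, 16, 16]
M^⊗3:
  [16, 16, 16]
  [4, 16, 16]
  [24, 24, 24]
M^⊗4:
  [24, 24, 24]
  [24, 24, 24]
  [32, 32, 32]
Key observation: the optimum is the walk 3->3->3->2->1, with weight 8 + 8 + 8 + 8 = 32.
Optimal value attained by: walk 3->3->3->2->1.
Answer: (M^⊗4)[3][1] = 32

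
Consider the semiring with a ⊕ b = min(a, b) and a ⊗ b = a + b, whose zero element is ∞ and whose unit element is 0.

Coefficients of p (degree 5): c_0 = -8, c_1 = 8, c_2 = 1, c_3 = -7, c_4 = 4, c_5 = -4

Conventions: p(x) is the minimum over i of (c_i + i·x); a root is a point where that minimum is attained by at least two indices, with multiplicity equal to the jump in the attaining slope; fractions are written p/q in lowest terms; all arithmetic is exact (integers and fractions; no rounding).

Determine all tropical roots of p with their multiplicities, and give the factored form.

hull edge (i=0, c=-8) to (i=3, c=-7): slope 1/3, span 3
hull edge (i=3, c=-7) to (i=5, c=-4): slope 3/2, span 2
Factored form: p(x) = -4 ⊗ (x ⊕ (-3/2)) ⊗ (x ⊕ (-3/2)) ⊗ (x ⊕ (-1/3)) ⊗ (x ⊕ (-1/3)) ⊗ (x ⊕ (-1/3))
Answer: roots = -3/2 (mult 2), -1/3 (mult 3)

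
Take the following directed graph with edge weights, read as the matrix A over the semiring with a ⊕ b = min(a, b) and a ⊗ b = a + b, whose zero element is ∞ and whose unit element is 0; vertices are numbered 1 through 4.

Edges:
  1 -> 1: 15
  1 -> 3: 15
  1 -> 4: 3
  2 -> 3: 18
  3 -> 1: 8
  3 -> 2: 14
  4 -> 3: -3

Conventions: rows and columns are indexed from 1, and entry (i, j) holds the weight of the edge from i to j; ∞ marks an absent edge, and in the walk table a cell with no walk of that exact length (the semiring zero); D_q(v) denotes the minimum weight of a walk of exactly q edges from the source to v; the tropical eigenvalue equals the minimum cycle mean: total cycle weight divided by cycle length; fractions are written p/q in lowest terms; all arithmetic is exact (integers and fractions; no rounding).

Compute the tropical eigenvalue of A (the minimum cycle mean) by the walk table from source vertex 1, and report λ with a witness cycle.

q=0: [0, ∞, ∞, ∞]
q=1: [15, ∞, 15, 3]
q=2: [23, 29, 0, 18]
q=3: [8, 14, 15, 26]
q=4: [23, 29, 23, 11]
Optimal cycle mean attained by: cycle 1->4->3->1, total 3 + (-3) + 8, length 3.
Answer: λ = 8/3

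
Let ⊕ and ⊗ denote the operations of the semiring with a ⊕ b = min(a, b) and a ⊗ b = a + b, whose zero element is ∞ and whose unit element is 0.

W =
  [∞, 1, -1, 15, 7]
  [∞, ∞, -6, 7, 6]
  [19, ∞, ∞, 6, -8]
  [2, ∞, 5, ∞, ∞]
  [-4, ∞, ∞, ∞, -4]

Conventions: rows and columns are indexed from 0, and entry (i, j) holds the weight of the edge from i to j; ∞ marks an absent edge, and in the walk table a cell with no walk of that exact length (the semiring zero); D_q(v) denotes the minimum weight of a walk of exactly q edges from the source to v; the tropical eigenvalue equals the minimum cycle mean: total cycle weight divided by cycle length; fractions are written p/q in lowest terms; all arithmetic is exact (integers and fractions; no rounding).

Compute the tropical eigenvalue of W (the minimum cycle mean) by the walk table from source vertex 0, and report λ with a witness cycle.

q=0: [0, ∞, ∞, ∞, ∞]
q=1: [∞, 1, -1, 15, 7]
q=2: [3, ∞, -5, 5, -9]
q=3: [-13, 4, 2, 1, -13]
q=4: [-17, -12, -14, 2, -17]
q=5: [-21, -16, -18, -8, -22]
Optimal cycle mean attained by: cycle 0->2->4->0, total (-1) + (-8) + (-4), length 3.
Answer: λ = -13/3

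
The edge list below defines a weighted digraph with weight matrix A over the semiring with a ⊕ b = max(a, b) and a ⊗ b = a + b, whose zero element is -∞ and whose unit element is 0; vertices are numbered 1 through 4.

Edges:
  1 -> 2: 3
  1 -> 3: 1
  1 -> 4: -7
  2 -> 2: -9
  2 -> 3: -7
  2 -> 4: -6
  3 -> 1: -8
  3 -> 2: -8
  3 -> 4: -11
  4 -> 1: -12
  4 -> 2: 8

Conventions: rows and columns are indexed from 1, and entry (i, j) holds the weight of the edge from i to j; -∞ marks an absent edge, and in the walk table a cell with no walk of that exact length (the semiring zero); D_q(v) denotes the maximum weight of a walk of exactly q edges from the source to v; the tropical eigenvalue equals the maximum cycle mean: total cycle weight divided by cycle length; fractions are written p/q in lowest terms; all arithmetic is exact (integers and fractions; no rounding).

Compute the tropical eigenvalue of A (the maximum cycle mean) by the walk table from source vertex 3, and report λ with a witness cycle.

q=0: [-∞, -∞, 0, -∞]
q=1: [-8, -8, -∞, -11]
q=2: [-23, -3, -7, -14]
q=3: [-15, -6, -10, -9]
q=4: [-18, -1, -13, -12]
Optimal cycle mean attained by: cycle 2->4->2, total (-6) + 8, length 2.
Answer: λ = 1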